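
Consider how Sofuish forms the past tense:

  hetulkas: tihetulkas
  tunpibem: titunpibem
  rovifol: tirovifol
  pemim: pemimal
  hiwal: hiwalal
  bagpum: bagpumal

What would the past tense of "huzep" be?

tunpibem and pemim both end in -m yet inflect differently (titunpibem, pemimal), so the final letter is not what conditions the rule; the number of vowels is.
"huzep" has 2 vowels. The stems with 2 vowels (pemim → pemimal, hiwal → hiwalal, bagpum → bagpumal) add -al.
So huzep → huzepal.

huzepal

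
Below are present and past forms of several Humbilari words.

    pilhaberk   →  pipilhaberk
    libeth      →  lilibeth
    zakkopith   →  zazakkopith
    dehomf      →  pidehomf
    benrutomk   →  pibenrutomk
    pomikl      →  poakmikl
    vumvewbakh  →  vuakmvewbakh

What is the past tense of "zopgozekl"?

vumvewbakh and zakkopith both end in -h yet inflect differently (vuakmvewbakh, zazakkopith), so the final letter is not what conditions the rule; the second-to-last letter is.
"zopgozekl" has second-to-last letter 'k'. The stems whose second-to-last letter is 'k' (vumvewbakh → vuakmvewbakh, pomikl → poakmikl) insert -ak- after the first vowel.
The other patterns: stems whose second-to-last letter is 't' repeat the first consonant+vowel as a prefix; stems whose second-to-last letter is 'm' or 'r' add the prefix pi-.
So zopgozekl → zoakpgozekl.

zoakpgozekl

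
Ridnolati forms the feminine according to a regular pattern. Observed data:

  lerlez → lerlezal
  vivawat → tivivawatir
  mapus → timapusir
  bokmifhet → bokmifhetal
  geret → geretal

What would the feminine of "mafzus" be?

"mafzus" has last vowel 'u'. The one such stem in the data (mapus → timapusir) adds ti- … -ir around the stem, so the same rule applies.
So mafzus → timafzusir.

timafzusir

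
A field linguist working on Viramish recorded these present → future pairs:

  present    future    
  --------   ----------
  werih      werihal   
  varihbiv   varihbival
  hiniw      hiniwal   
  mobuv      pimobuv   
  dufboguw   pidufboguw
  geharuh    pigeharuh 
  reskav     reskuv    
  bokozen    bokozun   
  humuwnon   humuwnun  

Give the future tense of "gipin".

varihbiv and mobuv both end in -v yet inflect differently (varihbival, pimobuv), so the final letter is not what conditions the rule; the last vowel is.
"gipin" has last vowel 'i'. The stems whose last vowel is 'i' (werih → werihal, varihbiv → varihbival, hiniw → hiniwal) add -al.
The other patterns: stems whose last vowel is 'u' add the prefix pi-; stems whose last vowel is 'a', 'e' or 'o' change the last vowel to 'u'.
So gipin → gipinal.

gipinal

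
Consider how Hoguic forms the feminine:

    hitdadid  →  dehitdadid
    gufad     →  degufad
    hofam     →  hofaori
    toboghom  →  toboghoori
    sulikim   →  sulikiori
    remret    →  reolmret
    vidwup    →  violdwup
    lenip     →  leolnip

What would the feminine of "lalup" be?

laollup

"lalup" ends in -p. The stems ending in -p (vidwup → violdwup, lenip → leolnip) insert -ol- after the first vowel.
The other patterns: stems ending in -d add the prefix de-; stems ending in -m drop the final letter and add -ori.
So lalup → laollup.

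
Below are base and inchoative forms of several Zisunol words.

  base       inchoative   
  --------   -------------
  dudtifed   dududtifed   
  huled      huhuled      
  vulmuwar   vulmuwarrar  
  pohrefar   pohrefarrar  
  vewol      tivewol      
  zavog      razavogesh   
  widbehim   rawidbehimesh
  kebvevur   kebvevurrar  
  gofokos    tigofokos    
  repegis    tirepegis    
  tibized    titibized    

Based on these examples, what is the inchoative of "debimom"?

radebimomesh

"debimom" ends in -m. The one such stem in the data (widbehim → rawidbehimesh) adds ra- … -esh around the stem, so the same rule applies.
The other patterns: stems ending in -l or -s add the prefix ti-; stems ending in -r double the final consonant and add -ar; stems ending in -d repeat the first consonant+vowel as a prefix.
So debimom → radebimomesh.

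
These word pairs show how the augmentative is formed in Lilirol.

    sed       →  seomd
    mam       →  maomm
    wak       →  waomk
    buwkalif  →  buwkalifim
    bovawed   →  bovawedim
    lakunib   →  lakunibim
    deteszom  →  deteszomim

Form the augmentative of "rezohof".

rezohofim

"rezohof" has 3 vowels. The stems with 3 vowels (buwkalif → buwkalifim, bovawed → bovawedim, lakunib → lakunibim) add -im.
The other pattern: stems with 1 vowel insert -om- after the first vowel.
So rezohof → rezohofim.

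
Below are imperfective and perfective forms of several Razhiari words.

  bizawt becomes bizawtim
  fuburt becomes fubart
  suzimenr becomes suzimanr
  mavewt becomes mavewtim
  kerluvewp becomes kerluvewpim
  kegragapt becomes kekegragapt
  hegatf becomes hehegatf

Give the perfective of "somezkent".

mavewt and fuburt both end in -t yet inflect differently (mavewtim, fubart), so the final letter is not what conditions the rule; the second-to-last letter is.
"somezkent" has second-to-last letter 'n'. The one such stem in the data (suzimenr → suzimanr) changes the last vowel to 'a' (as does fuburt), so the same rule applies.
The other patterns: stems whose second-to-last letter is 'w' add -im; stems whose second-to-last letter is 'p' or 't' repeat the first consonant+vowel as a prefix.
So somezkent → somezkant.

somezkant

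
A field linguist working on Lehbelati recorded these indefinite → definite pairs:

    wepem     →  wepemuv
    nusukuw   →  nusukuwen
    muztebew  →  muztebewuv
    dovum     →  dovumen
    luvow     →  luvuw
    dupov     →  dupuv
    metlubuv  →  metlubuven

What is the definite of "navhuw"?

navhuwen

"navhuw" has last vowel 'u'. The stems whose last vowel is 'u' (nusukuw → nusukuwen, dovum → dovumen, metlubuv → metlubuven) add -en.
The other patterns: stems whose last vowel is 'o' change the last vowel to 'u'; stems whose last vowel is 'e' add -uv.
So navhuw → navhuwen.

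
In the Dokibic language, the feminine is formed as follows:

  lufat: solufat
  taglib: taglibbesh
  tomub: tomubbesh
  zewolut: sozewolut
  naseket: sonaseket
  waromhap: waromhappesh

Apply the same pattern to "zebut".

lufat and waromhap both have last vowel 'a' yet inflect differently (solufat, waromhappesh), so the last vowel is not what conditions the rule; the final letter is.
"zebut" ends in -t. The stems ending in -t (naseket → sonaseket, zewolut → sozewolut, lufat → solufat) add the prefix so-.
The other pattern: stems ending in -b or -p double the final consonant and add -esh.
So zebut → sozebut.

sozebut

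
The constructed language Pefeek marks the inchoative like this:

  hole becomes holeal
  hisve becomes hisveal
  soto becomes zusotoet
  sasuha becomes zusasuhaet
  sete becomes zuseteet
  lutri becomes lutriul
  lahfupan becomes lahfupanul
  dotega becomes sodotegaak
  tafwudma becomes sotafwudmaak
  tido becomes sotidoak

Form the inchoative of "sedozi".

zusedoziet

hole and sete both end in -e yet inflect differently (holeal, zuseteet), so the final letter is not what conditions the rule; the first letter is.
"sedozi" begins with s-. The stems beginning with s- (soto → zusotoet, sasuha → zusasuhaet, sete → zuseteet) add zu- … -et around the stem.
So sedozi → zusedoziet.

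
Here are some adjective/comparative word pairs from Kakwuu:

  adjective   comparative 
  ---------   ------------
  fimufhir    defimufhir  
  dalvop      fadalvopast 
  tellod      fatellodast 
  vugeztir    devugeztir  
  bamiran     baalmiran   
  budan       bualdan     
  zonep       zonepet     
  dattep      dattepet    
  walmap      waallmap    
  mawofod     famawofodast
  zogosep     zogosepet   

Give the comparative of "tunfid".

"tunfid" has last vowel 'i'. The stems whose last vowel is 'i' (vugeztir → devugeztir, fimufhir → defimufhir) add the prefix de-.
So tunfid → detunfid.

detunfid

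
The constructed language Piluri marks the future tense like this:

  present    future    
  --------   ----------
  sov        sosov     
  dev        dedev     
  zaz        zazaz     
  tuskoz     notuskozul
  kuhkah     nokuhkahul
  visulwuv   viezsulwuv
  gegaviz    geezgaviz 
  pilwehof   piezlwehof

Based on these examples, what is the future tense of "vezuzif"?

veezzuzif

"vezuzif" has 3 vowels. The stems with 3 vowels (visulwuv → viezsulwuv, gegaviz → geezgaviz, pilwehof → piezlwehof) insert -ez- after the first vowel.
So vezuzif → veezzuzif.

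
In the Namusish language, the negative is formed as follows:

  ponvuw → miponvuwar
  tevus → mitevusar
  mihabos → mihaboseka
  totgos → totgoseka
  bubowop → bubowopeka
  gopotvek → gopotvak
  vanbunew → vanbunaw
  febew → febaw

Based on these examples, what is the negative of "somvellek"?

tevus and mihabos both end in -s yet inflect differently (mitevusar, mihaboseka), so the final letter is not what conditions the rule; the last vowel is.
"somvellek" has last vowel 'e'. The stems whose last vowel is 'e' (gopotvek → gopotvak, vanbunew → vanbunaw, febew → febaw) change the last vowel to 'a'.
The other patterns: stems whose last vowel is 'u' add mi- … -ar around the stem; stems whose last vowel is 'o' add -eka.
So somvellek → somvellak.

somvellak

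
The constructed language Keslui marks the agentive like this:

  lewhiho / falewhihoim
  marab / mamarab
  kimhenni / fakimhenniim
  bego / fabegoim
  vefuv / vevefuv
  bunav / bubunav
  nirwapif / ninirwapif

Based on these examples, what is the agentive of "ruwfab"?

ruruwfab

kimhenni and nirwapif both have last vowel 'i' yet inflect differently (fakimhenniim, ninirwapif), so the last vowel is not what conditions the rule; whether the stem ends in a vowel or a consonant is.
"ruwfab" ends in a consonant. The stems ending in a consonant (nirwapif → ninirwapif, marab → mamarab, bunav → bubunav) repeat the first consonant+vowel as a prefix.
The other pattern: stems ending in a vowel add fa- … -im around the stem.
So ruwfab → ruruwfab.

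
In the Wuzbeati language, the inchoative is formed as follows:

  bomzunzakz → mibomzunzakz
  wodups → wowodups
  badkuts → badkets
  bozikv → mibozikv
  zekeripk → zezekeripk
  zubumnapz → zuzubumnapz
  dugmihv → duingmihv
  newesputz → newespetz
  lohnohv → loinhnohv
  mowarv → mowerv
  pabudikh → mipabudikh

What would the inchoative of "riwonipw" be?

dugmihv and bozikv both end in -v yet inflect differently (duingmihv, mibozikv), so the final letter is not what conditions the rule; the second-to-last letter is.
"riwonipw" has second-to-last letter 'p'. The stems whose second-to-last letter is 'p' (zubumnapz → zuzubumnapz, zekeripk → zezekeripk, wodups → wowodups) repeat the first consonant+vowel as a prefix.
The other patterns: stems whose second-to-last letter is 'h' insert -in- after the first vowel; stems whose second-to-last letter is 'k' add the prefix mi-; stems whose second-to-last letter is 'r' or 't' change the last vowel to 'e'.
So riwonipw → ririwonipw.

ririwonipw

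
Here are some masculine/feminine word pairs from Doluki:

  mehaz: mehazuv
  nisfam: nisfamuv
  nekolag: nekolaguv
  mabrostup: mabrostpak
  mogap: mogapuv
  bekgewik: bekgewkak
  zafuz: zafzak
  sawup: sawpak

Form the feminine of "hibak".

hibakuv

mehaz and zafuz both end in -z yet inflect differently (mehazuv, zafzak), so the final letter is not what conditions the rule; the last vowel is.
"hibak" has last vowel 'a'. The stems whose last vowel is 'a' (nekolag → nekolaguv, mogap → mogapuv, nisfam → nisfamuv) add -uv.
The other pattern: stems whose last vowel is 'i' or 'u' delete the last vowel and add -ak.
So hibak → hibakuv.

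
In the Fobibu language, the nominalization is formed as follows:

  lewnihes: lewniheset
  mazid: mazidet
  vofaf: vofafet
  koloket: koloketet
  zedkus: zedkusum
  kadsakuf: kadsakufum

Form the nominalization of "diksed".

"diksed" has last vowel 'e'. The stems whose last vowel is 'e' (koloket → koloketet, lewnihes → lewniheset) add -et.
The other pattern: stems whose last vowel is 'u' add -um.
So diksed → diksedet.

diksedet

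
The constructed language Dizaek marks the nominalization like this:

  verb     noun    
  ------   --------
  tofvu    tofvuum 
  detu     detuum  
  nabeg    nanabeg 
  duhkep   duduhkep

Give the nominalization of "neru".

detu and duhkep both begin with d- yet inflect differently (detuum, duduhkep), so the first letter is not what conditions the rule; whether the stem ends in a vowel or a consonant is.
"neru" ends in a vowel. The stems ending in a vowel (tofvu → tofvuum, detu → detuum) add -um.
So neru → neruum.

neruum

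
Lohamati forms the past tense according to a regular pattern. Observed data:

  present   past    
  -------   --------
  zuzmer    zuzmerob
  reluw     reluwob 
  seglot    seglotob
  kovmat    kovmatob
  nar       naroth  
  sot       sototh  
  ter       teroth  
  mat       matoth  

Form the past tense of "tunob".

zuzmer and nar both end in -r yet inflect differently (zuzmerob, naroth), so the final letter is not what conditions the rule; the number of vowels is.
"tunob" has 2 vowels. The stems with 2 vowels (zuzmer → zuzmerob, reluw → reluwob, seglot → seglotob) add -ob.
The other pattern: stems with 1 vowel add -oth.
So tunob → tunobob.

tunobob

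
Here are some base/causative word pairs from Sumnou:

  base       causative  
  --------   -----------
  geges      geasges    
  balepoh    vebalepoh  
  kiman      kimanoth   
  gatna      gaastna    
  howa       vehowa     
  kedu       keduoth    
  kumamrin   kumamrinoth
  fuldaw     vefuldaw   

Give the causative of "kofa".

"kofa" begins with k-. The stems beginning with k- (kumamrin → kumamrinoth, kedu → keduoth, kiman → kimanoth) add -oth.
The other patterns: stems beginning with g- insert -as- after the first vowel; stems beginning with b-, f- or h- add the prefix ve-.
So kofa → kofaoth.

kofaoth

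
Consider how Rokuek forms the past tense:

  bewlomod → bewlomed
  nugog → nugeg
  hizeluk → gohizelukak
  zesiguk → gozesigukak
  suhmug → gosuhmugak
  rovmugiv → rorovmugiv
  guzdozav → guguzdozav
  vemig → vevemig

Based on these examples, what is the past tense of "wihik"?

"wihik" has last vowel 'i'. The stems whose last vowel is 'i' (rovmugiv → rorovmugiv, vemig → vevemig) repeat the first consonant+vowel as a prefix.
The other patterns: stems whose last vowel is 'o' change the last vowel to 'e'; stems whose last vowel is 'u' add go- … -ak around the stem.
So wihik → wiwihik.

wiwihik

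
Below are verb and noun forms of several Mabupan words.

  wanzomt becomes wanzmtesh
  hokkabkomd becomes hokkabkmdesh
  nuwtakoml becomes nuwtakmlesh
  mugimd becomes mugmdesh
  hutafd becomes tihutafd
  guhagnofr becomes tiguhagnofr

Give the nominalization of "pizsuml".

pizsmlesh

hokkabkomd and hutafd both end in -d yet inflect differently (hokkabkmdesh, tihutafd), so the final letter is not what conditions the rule; the second-to-last letter is.
"pizsuml" has second-to-last letter 'm'. The stems whose second-to-last letter is 'm' (wanzomt → wanzmtesh, hokkabkomd → hokkabkmdesh, nuwtakoml → nuwtakmlesh) delete the last vowel and add -esh.
The other pattern: stems whose second-to-last letter is 'f' add the prefix ti-.
So pizsuml → pizsmlesh.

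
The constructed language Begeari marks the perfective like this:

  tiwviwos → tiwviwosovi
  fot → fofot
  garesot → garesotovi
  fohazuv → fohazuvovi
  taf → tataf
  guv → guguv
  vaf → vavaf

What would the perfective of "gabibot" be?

gabibotovi

fohazuv and guv both end in -v yet inflect differently (fohazuvovi, guguv), so the final letter is not what conditions the rule; the number of vowels is.
"gabibot" has 3 vowels. The stems with 3 vowels (fohazuv → fohazuvovi, tiwviwos → tiwviwosovi, garesot → garesotovi) add -ovi.
So gabibot → gabibotovi.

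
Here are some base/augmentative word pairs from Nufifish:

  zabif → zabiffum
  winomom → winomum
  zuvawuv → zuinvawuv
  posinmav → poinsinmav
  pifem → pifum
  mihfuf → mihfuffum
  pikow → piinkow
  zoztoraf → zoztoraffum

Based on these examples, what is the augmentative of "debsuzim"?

winomom and pikow both have last vowel 'o' yet inflect differently (winomum, piinkow), so the last vowel is not what conditions the rule; the final letter is.
"debsuzim" ends in -m. The stems ending in -m (pifem → pifum, winomom → winomum) change the last vowel to 'u'.
The other patterns: stems ending in -f double the final consonant and add -um; stems ending in -v or -w insert -in- after the first vowel.
So debsuzim → debsuzum.

debsuzum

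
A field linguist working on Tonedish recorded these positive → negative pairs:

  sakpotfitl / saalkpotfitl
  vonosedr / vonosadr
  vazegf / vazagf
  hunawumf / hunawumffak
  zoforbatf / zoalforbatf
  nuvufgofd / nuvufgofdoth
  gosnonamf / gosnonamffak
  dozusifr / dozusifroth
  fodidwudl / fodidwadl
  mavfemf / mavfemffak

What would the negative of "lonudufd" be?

zoforbatf and mavfemf both end in -f yet inflect differently (zoalforbatf, mavfemffak), so the final letter is not what conditions the rule; the second-to-last letter is.
"lonudufd" has second-to-last letter 'f'. The stems whose second-to-last letter is 'f' (nuvufgofd → nuvufgofdoth, dozusifr → dozusifroth) add -oth.
The other patterns: stems whose second-to-last letter is 't' insert -al- after the first vowel; stems whose second-to-last letter is 'm' double the final consonant and add -ak; stems whose second-to-last letter is 'd' or 'g' change the last vowel to 'a'.
So lonudufd → lonudufdoth.

lonudufdoth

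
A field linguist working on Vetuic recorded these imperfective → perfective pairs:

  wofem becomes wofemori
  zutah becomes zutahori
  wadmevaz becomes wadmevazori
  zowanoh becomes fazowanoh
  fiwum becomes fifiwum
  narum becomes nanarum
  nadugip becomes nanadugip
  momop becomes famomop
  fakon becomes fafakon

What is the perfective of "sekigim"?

sesekigim

"sekigim" has last vowel 'i'. The one such stem in the data (nadugip → nanadugip) repeats the first consonant+vowel as a prefix (as do fiwum, narum), so the same rule applies.
So sekigim → sesekigim.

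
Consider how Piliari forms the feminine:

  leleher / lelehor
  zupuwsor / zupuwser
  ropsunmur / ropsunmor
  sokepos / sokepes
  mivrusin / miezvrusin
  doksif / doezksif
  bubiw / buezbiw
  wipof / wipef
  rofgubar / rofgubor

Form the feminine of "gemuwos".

gemuwes

wipof and doksif both end in -f yet inflect differently (wipef, doezksif), so the final letter is not what conditions the rule; the last vowel is.
"gemuwos" has last vowel 'o'. The stems whose last vowel is 'o' (wipof → wipef, zupuwsor → zupuwser, sokepos → sokepes) change the last vowel to 'e'.
So gemuwos → gemuwes.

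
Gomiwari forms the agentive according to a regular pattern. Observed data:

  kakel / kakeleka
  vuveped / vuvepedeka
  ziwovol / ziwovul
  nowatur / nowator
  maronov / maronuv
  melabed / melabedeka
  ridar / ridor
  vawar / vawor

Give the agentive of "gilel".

ziwovol and kakel both end in -l yet inflect differently (ziwovul, kakeleka), so the final letter is not what conditions the rule; the last vowel is.
"gilel" has last vowel 'e'. The stems whose last vowel is 'e' (kakel → kakeleka, melabed → melabedeka, vuveped → vuvepedeka) add -eka.
The other patterns: stems whose last vowel is 'o' change the last vowel to 'u'; stems whose last vowel is 'a' or 'u' change the last vowel to 'o'.
So gilel → gileleka.

gileleka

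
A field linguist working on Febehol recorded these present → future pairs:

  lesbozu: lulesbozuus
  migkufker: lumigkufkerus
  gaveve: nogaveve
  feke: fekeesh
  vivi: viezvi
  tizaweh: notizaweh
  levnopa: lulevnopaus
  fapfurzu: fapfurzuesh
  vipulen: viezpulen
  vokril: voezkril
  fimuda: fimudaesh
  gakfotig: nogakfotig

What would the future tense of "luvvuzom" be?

gaveve and feke both end in -e yet inflect differently (nogaveve, fekeesh), so the final letter is not what conditions the rule; the first letter is.
"luvvuzom" begins with l-. The stems beginning with l- (lesbozu → lulesbozuus, levnopa → lulevnopaus) add lu- … -us around the stem.
The other patterns: stems beginning with g- or t- add the prefix no-; stems beginning with f- add -esh; stems beginning with v- insert -ez- after the first vowel.
So luvvuzom → luluvvuzomus.

luluvvuzomus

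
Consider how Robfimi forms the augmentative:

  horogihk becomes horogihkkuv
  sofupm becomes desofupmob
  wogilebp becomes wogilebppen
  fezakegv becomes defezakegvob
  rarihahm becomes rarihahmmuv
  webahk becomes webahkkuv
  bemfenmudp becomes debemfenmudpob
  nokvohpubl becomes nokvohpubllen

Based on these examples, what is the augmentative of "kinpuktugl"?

dekinpuktuglob

"kinpuktugl" has second-to-last letter 'g'. The one such stem in the data (fezakegv → defezakegvob) adds de- … -ob around the stem, so the same rule applies.
The other patterns: stems whose second-to-last letter is 'h' double the final consonant and add -uv; stems whose second-to-last letter is 'b' double the final consonant and add -en.
So kinpuktugl → dekinpuktuglob.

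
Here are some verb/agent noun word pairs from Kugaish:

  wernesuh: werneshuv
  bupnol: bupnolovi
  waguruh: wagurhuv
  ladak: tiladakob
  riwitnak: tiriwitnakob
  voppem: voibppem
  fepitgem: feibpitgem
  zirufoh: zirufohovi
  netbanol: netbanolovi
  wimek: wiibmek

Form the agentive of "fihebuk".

fihebkuv

ladak and wimek both end in -k yet inflect differently (tiladakob, wiibmek), so the final letter is not what conditions the rule; the last vowel is.
"fihebuk" has last vowel 'u'. The stems whose last vowel is 'u' (wernesuh → werneshuv, waguruh → wagurhuv) delete the last vowel and add -uv.
So fihebuk → fihebkuv.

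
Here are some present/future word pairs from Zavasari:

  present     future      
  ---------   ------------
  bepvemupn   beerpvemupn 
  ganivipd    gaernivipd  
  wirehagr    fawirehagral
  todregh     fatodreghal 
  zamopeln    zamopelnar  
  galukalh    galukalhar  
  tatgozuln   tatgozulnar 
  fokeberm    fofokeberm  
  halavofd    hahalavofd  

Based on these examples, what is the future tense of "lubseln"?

bepvemupn and zamopeln both end in -n yet inflect differently (beerpvemupn, zamopelnar), so the final letter is not what conditions the rule; the second-to-last letter is.
"lubseln" has second-to-last letter 'l'. The stems whose second-to-last letter is 'l' (zamopeln → zamopelnar, galukalh → galukalhar, tatgozuln → tatgozulnar) add -ar.
The other patterns: stems whose second-to-last letter is 'p' insert -er- after the first vowel; stems whose second-to-last letter is 'g' add fa- … -al around the stem; stems whose second-to-last letter is 'f' or 'r' repeat the first consonant+vowel as a prefix.
So lubseln → lubselnar.

lubselnar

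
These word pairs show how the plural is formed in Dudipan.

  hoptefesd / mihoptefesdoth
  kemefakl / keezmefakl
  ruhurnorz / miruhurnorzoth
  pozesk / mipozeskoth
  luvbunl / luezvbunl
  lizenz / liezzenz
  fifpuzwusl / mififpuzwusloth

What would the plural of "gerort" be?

migerortoth

luvbunl and fifpuzwusl both end in -l yet inflect differently (luezvbunl, mififpuzwusloth), so the final letter is not what conditions the rule; the second-to-last letter is.
"gerort" has second-to-last letter 'r'. The one such stem in the data (ruhurnorz → miruhurnorzoth) adds mi- … -oth around the stem, so the same rule applies.
The other pattern: stems whose second-to-last letter is 'k' or 'n' insert -ez- after the first vowel.
So gerort → migerortoth.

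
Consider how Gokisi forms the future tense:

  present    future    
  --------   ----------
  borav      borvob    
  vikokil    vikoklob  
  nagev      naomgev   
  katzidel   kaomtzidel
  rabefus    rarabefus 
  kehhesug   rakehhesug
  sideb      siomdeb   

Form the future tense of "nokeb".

"nokeb" has last vowel 'e'. The stems whose last vowel is 'e' (sideb → siomdeb, katzidel → kaomtzidel, nagev → naomgev) insert -om- after the first vowel.
The other patterns: stems whose last vowel is 'u' add the prefix ra-; stems whose last vowel is 'a' or 'i' delete the last vowel and add -ob.
So nokeb → noomkeb.

noomkeb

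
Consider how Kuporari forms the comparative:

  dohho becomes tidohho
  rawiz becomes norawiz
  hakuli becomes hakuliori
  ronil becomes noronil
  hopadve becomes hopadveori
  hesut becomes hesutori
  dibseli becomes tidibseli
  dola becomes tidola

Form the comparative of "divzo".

hakuli and dibseli both end in -i yet inflect differently (hakuliori, tidibseli), so the final letter is not what conditions the rule; the first letter is.
"divzo" begins with d-. The stems beginning with d- (dohho → tidohho, dibseli → tidibseli, dola → tidola) add the prefix ti-.
The other patterns: stems beginning with h- add -ori; stems beginning with r- add the prefix no-.
So divzo → tidivzo.

tidivzo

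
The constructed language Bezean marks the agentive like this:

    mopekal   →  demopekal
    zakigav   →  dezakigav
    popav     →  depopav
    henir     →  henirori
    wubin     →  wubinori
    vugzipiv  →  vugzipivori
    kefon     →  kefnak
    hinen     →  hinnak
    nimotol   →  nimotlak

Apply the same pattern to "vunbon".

"vunbon" has last vowel 'o'. The stems whose last vowel is 'o' (kefon → kefnak, nimotol → nimotlak) delete the last vowel and add -ak.
So vunbon → vunbnak.

vunbnak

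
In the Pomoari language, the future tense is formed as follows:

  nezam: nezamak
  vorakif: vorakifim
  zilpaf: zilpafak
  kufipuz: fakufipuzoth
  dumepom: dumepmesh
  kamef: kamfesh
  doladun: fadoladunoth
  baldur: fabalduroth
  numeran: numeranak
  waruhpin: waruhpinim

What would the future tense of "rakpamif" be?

rakpamifim

doladun and waruhpin both end in -n yet inflect differently (fadoladunoth, waruhpinim), so the final letter is not what conditions the rule; the last vowel is.
"rakpamif" has last vowel 'i'. The stems whose last vowel is 'i' (waruhpin → waruhpinim, vorakif → vorakifim) add -im.
So rakpamif → rakpamifim.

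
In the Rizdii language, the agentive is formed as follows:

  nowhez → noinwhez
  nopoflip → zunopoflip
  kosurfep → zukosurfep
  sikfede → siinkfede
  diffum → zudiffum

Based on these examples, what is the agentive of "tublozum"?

zutublozum

"tublozum" ends in -m. The one such stem in the data (diffum → zudiffum) adds the prefix zu-, so the same rule applies.
So tublozum → zutublozum.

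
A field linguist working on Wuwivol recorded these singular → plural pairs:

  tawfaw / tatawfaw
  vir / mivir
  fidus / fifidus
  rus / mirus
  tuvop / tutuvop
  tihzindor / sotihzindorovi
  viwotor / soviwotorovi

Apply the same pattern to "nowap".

rus and fidus both end in -s yet inflect differently (mirus, fifidus), so the final letter is not what conditions the rule; the number of vowels is.
"nowap" has 2 vowels. The stems with 2 vowels (fidus → fifidus, tuvop → tutuvop, tawfaw → tatawfaw) repeat the first consonant+vowel as a prefix.
So nowap → nonowap.

nonowap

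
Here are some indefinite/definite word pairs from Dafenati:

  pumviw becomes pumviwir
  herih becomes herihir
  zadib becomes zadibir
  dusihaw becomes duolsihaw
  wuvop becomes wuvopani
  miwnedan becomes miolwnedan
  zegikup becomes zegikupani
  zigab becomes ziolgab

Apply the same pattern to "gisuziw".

dusihaw and pumviw both end in -w yet inflect differently (duolsihaw, pumviwir), so the final letter is not what conditions the rule; the last vowel is.
"gisuziw" has last vowel 'i'. The stems whose last vowel is 'i' (pumviw → pumviwir, zadib → zadibir, herih → herihir) add -ir.
So gisuziw → gisuziwir.

gisuziwir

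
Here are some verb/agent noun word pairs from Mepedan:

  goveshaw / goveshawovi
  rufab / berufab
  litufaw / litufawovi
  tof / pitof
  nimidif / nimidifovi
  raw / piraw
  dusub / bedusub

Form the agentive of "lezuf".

belezuf

raw and goveshaw both end in -w yet inflect differently (piraw, goveshawovi), so the final letter is not what conditions the rule; the number of vowels is.
"lezuf" has 2 vowels. The stems with 2 vowels (dusub → bedusub, rufab → berufab) add the prefix be-.
So lezuf → belezuf.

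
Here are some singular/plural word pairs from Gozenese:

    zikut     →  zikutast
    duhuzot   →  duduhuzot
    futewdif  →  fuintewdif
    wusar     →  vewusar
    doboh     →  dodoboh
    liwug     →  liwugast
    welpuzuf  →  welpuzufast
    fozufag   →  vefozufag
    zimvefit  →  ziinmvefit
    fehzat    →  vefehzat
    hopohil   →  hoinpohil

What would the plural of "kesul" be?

kesulast

zimvefit and fehzat both end in -t yet inflect differently (ziinmvefit, vefehzat), so the final letter is not what conditions the rule; the last vowel is.
"kesul" has last vowel 'u'. The stems whose last vowel is 'u' (liwug → liwugast, zikut → zikutast, welpuzuf → welpuzufast) add -ast.
The other patterns: stems whose last vowel is 'i' insert -in- after the first vowel; stems whose last vowel is 'a' add the prefix ve-; stems whose last vowel is 'o' repeat the first consonant+vowel as a prefix.
So kesul → kesulast.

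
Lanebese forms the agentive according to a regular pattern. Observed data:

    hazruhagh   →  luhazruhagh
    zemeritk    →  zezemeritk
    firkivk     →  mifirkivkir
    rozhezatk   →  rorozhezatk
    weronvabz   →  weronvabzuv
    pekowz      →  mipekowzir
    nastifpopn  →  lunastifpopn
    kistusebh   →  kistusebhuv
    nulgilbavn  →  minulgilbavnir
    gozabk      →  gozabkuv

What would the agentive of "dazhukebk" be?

dazhukebkuv

gozabk and firkivk both end in -k yet inflect differently (gozabkuv, mifirkivkir), so the final letter is not what conditions the rule; the second-to-last letter is.
"dazhukebk" has second-to-last letter 'b'. The stems whose second-to-last letter is 'b' (kistusebh → kistusebhuv, weronvabz → weronvabzuv, gozabk → gozabkuv) add -uv.
So dazhukebk → dazhukebkuv.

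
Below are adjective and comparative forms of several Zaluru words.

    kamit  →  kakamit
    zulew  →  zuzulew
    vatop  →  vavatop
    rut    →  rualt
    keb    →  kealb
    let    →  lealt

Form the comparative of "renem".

rerenem

kamit and rut both end in -t yet inflect differently (kakamit, rualt), so the final letter is not what conditions the rule; the number of vowels is.
"renem" has 2 vowels. The stems with 2 vowels (kamit → kakamit, zulew → zuzulew, vatop → vavatop) repeat the first consonant+vowel as a prefix.
So renem → rerenem.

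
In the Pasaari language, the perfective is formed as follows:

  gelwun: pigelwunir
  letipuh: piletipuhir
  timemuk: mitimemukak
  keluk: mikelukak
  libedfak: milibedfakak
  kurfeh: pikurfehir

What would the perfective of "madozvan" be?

timemuk and letipuh both have last vowel 'u' yet inflect differently (mitimemukak, piletipuhir), so the last vowel is not what conditions the rule; the final letter is.
"madozvan" ends in -n. The one such stem in the data (gelwun → pigelwunir) adds pi- … -ir around the stem, so the same rule applies.
So madozvan → pimadozvanir.

pimadozvanir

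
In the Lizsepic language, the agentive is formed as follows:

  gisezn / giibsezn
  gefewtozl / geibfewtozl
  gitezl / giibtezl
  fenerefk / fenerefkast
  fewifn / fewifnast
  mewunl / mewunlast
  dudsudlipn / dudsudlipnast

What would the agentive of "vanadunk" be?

"vanadunk" has second-to-last letter 'n'. The one such stem in the data (mewunl → mewunlast) adds -ast, so the same rule applies.
The other pattern: stems whose second-to-last letter is 'z' insert -ib- after the first vowel.
So vanadunk → vanadunkast.

vanadunkast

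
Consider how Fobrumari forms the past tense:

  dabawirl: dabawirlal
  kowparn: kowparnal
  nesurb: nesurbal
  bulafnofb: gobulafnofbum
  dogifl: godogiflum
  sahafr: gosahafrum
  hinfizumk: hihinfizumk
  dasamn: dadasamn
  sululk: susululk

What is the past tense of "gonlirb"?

nesurb and bulafnofb both end in -b yet inflect differently (nesurbal, gobulafnofbum), so the final letter is not what conditions the rule; the second-to-last letter is.
"gonlirb" has second-to-last letter 'r'. The stems whose second-to-last letter is 'r' (dabawirl → dabawirlal, kowparn → kowparnal, nesurb → nesurbal) add -al.
So gonlirb → gonlirbal.

gonlirbal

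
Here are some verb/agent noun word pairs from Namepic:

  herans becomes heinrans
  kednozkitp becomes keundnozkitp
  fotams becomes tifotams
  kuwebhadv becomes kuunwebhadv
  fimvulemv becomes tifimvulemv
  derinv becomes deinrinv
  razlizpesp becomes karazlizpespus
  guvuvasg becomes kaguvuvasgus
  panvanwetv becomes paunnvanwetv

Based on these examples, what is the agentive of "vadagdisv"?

herans and fotams both end in -s yet inflect differently (heinrans, tifotams), so the final letter is not what conditions the rule; the second-to-last letter is.
"vadagdisv" has second-to-last letter 's'. The stems whose second-to-last letter is 's' (guvuvasg → kaguvuvasgus, razlizpesp → karazlizpespus) add ka- … -us around the stem.
The other patterns: stems whose second-to-last letter is 'n' insert -in- after the first vowel; stems whose second-to-last letter is 'm' add the prefix ti-; stems whose second-to-last letter is 'd' or 't' insert -un- after the first vowel.
So vadagdisv → kavadagdisvus.

kavadagdisvus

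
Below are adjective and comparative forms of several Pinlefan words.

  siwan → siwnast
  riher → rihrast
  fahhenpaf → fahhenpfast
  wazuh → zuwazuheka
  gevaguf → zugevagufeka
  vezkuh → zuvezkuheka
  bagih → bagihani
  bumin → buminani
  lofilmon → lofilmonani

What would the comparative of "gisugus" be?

fahhenpaf and gevaguf both end in -f yet inflect differently (fahhenpfast, zugevagufeka), so the final letter is not what conditions the rule; the last vowel is.
"gisugus" has last vowel 'u'. The stems whose last vowel is 'u' (wazuh → zuwazuheka, gevaguf → zugevagufeka, vezkuh → zuvezkuheka) add zu- … -eka around the stem.
The other patterns: stems whose last vowel is 'a' or 'e' delete the last vowel and add -ast; stems whose last vowel is 'i' or 'o' add -ani.
So gisugus → zugisuguseka.

zugisuguseka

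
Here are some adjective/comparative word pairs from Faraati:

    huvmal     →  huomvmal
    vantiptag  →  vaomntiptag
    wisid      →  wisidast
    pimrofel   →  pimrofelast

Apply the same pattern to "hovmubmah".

hoomvmubmah

"hovmubmah" has last vowel 'a'. The stems whose last vowel is 'a' (huvmal → huomvmal, vantiptag → vaomntiptag) insert -om- after the first vowel.
So hovmubmah → hoomvmubmah.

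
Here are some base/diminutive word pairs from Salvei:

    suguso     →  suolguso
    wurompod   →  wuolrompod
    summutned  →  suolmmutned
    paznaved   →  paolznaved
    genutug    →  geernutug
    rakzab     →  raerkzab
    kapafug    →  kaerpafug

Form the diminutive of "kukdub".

kuerkdub

suguso and genutug both have 3 vowels yet inflect differently (suolguso, geernutug), so the number of vowels is not what conditions the rule; the final letter is.
"kukdub" ends in -b. The one such stem in the data (rakzab → raerkzab) inserts -er- after the first vowel (as do genutug, kapafug), so the same rule applies.
So kukdub → kuerkdub.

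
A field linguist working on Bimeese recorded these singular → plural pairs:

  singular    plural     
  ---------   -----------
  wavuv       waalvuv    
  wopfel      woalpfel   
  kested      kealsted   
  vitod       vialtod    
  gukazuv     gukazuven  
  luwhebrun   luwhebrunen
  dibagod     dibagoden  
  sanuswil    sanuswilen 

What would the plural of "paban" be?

"paban" has 2 vowels. The stems with 2 vowels (wopfel → woalpfel, vitod → vialtod, wavuv → waalvuv) insert -al- after the first vowel.
The other pattern: stems with 3 vowels add -en.
So paban → paalban.

paalban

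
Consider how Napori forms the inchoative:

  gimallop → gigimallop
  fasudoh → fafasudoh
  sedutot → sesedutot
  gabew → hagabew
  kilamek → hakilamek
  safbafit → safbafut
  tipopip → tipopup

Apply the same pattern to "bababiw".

bababuw

sedutot and safbafit both end in -t yet inflect differently (sesedutot, safbafut), so the final letter is not what conditions the rule; the last vowel is.
"bababiw" has last vowel 'i'. The stems whose last vowel is 'i' (safbafit → safbafut, tipopip → tipopup) change the last vowel to 'u'.
The other patterns: stems whose last vowel is 'o' repeat the first consonant+vowel as a prefix; stems whose last vowel is 'e' add the prefix ha-.
So bababiw → bababuw.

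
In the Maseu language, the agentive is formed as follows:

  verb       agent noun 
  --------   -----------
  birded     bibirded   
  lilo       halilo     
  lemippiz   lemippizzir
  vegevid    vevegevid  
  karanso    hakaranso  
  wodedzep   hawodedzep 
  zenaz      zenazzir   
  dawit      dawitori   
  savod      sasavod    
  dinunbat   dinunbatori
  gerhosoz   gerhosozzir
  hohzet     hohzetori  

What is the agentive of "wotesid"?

wowotesid

"wotesid" ends in -d. The stems ending in -d (vegevid → vevegevid, birded → bibirded, savod → sasavod) repeat the first consonant+vowel as a prefix.
The other patterns: stems ending in -z double the final consonant and add -ir; stems ending in -t add -ori; stems ending in -o or -p add the prefix ha-.
So wotesid → wowotesid.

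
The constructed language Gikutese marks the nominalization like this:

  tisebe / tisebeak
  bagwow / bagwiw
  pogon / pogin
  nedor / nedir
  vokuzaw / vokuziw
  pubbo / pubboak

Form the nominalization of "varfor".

bagwow and pubbo both have last vowel 'o' yet inflect differently (bagwiw, pubboak), so the last vowel is not what conditions the rule; whether the stem ends in a vowel or a consonant is.
"varfor" ends in a consonant. The stems ending in a consonant (vokuzaw → vokuziw, bagwow → bagwiw, nedor → nedir) change the last vowel to 'i'.
So varfor → varfir.

varfir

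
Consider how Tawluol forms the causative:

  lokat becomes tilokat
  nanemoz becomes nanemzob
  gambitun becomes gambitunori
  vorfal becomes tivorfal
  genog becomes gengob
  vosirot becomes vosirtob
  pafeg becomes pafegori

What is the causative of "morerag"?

timorerag

lokat and vosirot both end in -t yet inflect differently (tilokat, vosirtob), so the final letter is not what conditions the rule; the last vowel is.
"morerag" has last vowel 'a'. The stems whose last vowel is 'a' (lokat → tilokat, vorfal → tivorfal) add the prefix ti-.
The other patterns: stems whose last vowel is 'o' delete the last vowel and add -ob; stems whose last vowel is 'e' or 'u' add -ori.
So morerag → timorerag.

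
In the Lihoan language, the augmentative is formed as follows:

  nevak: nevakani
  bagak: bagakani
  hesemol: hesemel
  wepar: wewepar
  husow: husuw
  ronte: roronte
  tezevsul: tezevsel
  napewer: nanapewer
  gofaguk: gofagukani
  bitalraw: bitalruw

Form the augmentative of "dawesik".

dawesikani

wepar and bagak both have last vowel 'a' yet inflect differently (wewepar, bagakani), so the last vowel is not what conditions the rule; the final letter is.
"dawesik" ends in -k. The stems ending in -k (bagak → bagakani, gofaguk → gofagukani, nevak → nevakani) add -ani.
So dawesik → dawesikani.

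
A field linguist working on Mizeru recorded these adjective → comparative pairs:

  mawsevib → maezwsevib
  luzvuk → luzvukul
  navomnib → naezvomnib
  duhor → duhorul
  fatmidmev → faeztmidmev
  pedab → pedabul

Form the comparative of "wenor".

"wenor" has 2 vowels. The stems with 2 vowels (luzvuk → luzvukul, pedab → pedabul, duhor → duhorul) add -ul.
So wenor → wenorul.

wenorul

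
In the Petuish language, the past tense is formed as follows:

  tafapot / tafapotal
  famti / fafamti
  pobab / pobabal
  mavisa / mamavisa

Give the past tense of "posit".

pobab and mavisa both have last vowel 'a' yet inflect differently (pobabal, mamavisa), so the last vowel is not what conditions the rule; whether the stem ends in a vowel or a consonant is.
"posit" ends in a consonant. The stems ending in a consonant (pobab → pobabal, tafapot → tafapotal) add -al.
The other pattern: stems ending in a vowel repeat the first consonant+vowel as a prefix.
So posit → posital.

posital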